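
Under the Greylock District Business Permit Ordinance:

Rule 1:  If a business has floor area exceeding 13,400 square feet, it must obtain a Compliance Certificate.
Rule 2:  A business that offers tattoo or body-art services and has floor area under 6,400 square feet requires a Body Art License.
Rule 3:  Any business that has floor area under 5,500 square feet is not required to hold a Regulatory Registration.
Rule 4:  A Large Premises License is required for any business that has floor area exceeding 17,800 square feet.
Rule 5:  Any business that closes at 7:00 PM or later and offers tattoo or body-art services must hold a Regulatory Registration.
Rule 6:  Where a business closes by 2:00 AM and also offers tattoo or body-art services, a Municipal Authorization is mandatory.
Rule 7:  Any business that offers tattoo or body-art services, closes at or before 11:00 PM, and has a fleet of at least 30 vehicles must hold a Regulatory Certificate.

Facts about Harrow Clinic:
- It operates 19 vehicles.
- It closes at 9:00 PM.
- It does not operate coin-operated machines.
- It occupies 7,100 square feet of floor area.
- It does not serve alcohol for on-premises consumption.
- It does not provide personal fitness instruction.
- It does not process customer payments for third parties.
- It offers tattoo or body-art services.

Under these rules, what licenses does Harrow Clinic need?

Municipal Authorization, Regulatory Registration

Rule 1: floor area 7,100 square feet ≤ 13,400 square feet → Compliance Certificate not required.
Rule 2: offers tattoo or body-art services; floor area 7,100 square feet ≥ 6,400 square feet → Body Art License not required.
Rule 3: floor area 7,100 square feet ≥ 5,500 square feet → Regulatory Registration exemption does not apply.
Rule 4: floor area 7,100 square feet ≤ 17,800 square feet → Large Premises License not required.
Rule 5: closes 9:00 PM, after 7:00 PM; offers tattoo or body-art services → Regulatory Registration required.
Rule 6: closes 9:00 PM, at/before 2:00 AM; offers tattoo or body-art services → Municipal Authorization required.
Rule 7: offers tattoo or body-art services; closes 9:00 PM, at/before 11:00 PM; vehicles 19 < 30 → Regulatory Certificate not required.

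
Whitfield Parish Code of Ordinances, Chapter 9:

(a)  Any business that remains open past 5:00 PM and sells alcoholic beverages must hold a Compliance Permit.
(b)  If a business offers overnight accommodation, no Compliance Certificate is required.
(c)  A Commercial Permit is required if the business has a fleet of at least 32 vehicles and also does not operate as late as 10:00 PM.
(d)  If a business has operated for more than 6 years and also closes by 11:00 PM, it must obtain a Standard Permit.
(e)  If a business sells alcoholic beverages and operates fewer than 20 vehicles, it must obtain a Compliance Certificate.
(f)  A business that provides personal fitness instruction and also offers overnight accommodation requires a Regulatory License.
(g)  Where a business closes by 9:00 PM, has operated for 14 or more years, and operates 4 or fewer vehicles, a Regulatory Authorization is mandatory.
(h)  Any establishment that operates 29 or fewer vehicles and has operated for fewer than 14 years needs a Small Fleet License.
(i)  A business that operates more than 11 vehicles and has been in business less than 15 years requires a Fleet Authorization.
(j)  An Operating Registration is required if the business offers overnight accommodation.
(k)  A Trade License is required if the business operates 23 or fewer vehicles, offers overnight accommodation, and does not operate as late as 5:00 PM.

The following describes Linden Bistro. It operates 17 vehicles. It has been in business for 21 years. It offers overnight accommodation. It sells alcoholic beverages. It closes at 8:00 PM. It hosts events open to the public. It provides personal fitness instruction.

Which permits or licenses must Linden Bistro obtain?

(a) closes 8:00 PM, after 5:00 PM; sells alcoholic beverages → Compliance Permit required.
(b) offers overnight accommodation → exempt from Compliance Certificate.
(c) vehicles 17 < 32; closes 8:00 PM, at/before 10:00 PM → Commercial Permit not required.
(d) years in business 21 > 6; closes 8:00 PM, at/before 11:00 PM → Standard Permit required.
(e) sells alcoholic beverages; vehicles 17 < 20 → Compliance Certificate required.
(f) provides personal fitness instruction; offers overnight accommodation → Regulatory License required.
(g) closes 8:00 PM, at/before 9:00 PM; years in business 21 ≥ 14; vehicles 17 > 4 → Regulatory Authorization not required.
(h) vehicles 17 ≤ 29; years in business 21 ≥ 14 → Small Fleet License not required.
(i) vehicles 17 > 11; years in business 21 ≥ 15 → Fleet Authorization not required.
(j) offers overnight accommodation → Operating Registration required.
(k) vehicles 17 ≤ 23; offers overnight accommodation; closes 8:00 PM, after 5:00 PM → Trade License not required.

Compliance Permit, Operating Registration, Regulatory License, Standard Permit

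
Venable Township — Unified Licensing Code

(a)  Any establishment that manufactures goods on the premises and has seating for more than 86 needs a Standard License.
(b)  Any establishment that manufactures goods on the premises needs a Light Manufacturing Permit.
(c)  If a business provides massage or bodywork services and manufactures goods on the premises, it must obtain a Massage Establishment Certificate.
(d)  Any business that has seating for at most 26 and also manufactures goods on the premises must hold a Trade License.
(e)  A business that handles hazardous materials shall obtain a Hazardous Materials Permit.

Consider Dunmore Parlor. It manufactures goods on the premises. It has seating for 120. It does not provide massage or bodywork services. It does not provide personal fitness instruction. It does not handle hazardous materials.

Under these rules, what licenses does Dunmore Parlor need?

(a) manufactures goods on the premises; seating 120 > 86 → Standard License required.
(b) manufactures goods on the premises → Light Manufacturing Permit required.
(c) does not provide massage or bodywork services; manufactures goods on the premises → Massage Establishment Certificate not required.
(d) seating 120 > 26; manufactures goods on the premises → Trade License not required.
(e) does not handle hazardous materials → Hazardous Materials Permit not required.

Light Manufacturing Permit, Standard License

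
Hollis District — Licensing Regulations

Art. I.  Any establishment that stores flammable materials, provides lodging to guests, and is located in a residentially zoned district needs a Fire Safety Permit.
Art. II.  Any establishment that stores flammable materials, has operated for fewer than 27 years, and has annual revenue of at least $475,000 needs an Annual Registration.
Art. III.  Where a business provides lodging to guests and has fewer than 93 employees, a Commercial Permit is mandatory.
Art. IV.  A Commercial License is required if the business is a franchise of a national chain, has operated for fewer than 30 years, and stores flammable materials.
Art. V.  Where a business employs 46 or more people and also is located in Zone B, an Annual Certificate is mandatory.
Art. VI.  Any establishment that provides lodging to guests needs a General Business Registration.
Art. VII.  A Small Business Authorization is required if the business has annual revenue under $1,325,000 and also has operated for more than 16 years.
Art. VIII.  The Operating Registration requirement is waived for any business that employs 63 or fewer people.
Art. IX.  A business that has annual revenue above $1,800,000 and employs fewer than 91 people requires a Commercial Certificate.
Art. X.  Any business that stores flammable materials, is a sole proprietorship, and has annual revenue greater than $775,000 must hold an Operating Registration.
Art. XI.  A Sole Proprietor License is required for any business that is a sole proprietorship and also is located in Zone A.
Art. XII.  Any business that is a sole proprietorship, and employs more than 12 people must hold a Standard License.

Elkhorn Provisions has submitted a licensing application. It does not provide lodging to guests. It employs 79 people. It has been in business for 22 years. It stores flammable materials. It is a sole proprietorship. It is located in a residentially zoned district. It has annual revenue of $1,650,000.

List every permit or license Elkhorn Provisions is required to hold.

Annual Registration, Operating Registration, Standard License

Art. I. stores flammable materials; does not provide lodging to guests; is located in a residentially zoned district → Fire Safety Permit not required.
Art. II. stores flammable materials; years in business 22 < 27; revenue $1,650,000 ≥ $475,000 → Annual Registration required.
Art. III. does not provide lodging to guests; employees 79 < 93 → Commercial Permit not required.
Art. IV. is a sole proprietorship (not: is a franchise of a national chain); years in business 22 < 30; stores flammable materials → Commercial License not required.
Art. V. employees 79 ≥ 46; is located in a residentially zoned district (not: is located in Zone B) → Annual Certificate not required.
Art. VI. does not provide lodging to guests → General Business Registration not required.
Art. VII. revenue $1,650,000 ≥ $1,325,000; years in business 22 > 16 → Small Business Authorization not required.
Art. VIII. employees 79 > 63 → Operating Registration exemption does not apply.
Art. IX. revenue $1,650,000 ≤ $1,800,000; employees 79 < 91 → Commercial Certificate not required.
Art. X. stores flammable materials; is a sole proprietorship; revenue $1,650,000 > $775,000 → Operating Registration required.
Art. XI. is a sole proprietorship; is located in a residentially zoned district (not: is located in Zone A) → Sole Proprietor License not required.
Art. XII. is a sole proprietorship; employees 79 > 12 → Standard License required.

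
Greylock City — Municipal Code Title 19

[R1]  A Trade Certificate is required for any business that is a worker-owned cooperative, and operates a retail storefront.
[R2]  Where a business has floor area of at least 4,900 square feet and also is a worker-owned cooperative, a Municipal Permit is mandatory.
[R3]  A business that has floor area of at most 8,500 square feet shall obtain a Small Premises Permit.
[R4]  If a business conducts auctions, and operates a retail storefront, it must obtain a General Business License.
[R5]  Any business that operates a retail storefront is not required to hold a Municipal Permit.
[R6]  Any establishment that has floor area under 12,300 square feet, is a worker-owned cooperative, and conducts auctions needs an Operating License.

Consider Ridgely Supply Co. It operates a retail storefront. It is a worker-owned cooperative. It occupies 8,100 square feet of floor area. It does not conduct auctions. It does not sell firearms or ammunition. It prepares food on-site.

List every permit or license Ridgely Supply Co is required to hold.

[R1] is a worker-owned cooperative; operates a retail storefront → Trade Certificate required.
[R2] floor area 8,100 square feet ≥ 4,900 square feet; is a worker-owned cooperative → Municipal Permit required.
[R3] floor area 8,100 square feet ≤ 8,500 square feet → Small Premises Permit required.
[R4] does not conduct auctions; operates a retail storefront → General Business License not required.
[R5] operates a retail storefront → exempt from Municipal Permit.
[R6] floor area 8,100 square feet < 12,300 square feet; is a worker-owned cooperative; does not conduct auctions → Operating License not required.

Small Premises Permit, Trade Certificate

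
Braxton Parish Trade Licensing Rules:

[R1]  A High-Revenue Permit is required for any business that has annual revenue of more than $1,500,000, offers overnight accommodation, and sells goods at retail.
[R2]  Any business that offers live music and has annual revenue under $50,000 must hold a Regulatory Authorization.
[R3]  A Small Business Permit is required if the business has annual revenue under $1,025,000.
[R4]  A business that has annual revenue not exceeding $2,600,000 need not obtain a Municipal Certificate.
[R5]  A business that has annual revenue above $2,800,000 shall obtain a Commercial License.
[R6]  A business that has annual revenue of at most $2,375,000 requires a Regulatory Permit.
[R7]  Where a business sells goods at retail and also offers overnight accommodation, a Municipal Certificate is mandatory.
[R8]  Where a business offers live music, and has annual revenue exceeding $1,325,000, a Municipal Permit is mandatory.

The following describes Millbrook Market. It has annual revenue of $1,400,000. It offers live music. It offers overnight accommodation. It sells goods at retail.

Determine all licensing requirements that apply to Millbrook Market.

[R1] revenue $1,400,000 ≤ $1,500,000; offers overnight accommodation; sells goods at retail → High-Revenue Permit not required.
[R2] offers live music; revenue $1,400,000 ≥ $50,000 → Regulatory Authorization not required.
[R3] revenue $1,400,000 ≥ $1,025,000 → Small Business Permit not required.
[R4] revenue $1,400,000 ≤ $2,600,000 → exempt from Municipal Certificate.
[R5] revenue $1,400,000 ≤ $2,800,000 → Commercial License not required.
[R6] revenue $1,400,000 ≤ $2,375,000 → Regulatory Permit required.
[R7] sells goods at retail; offers overnight accommodation → Municipal Certificate required.
[R8] offers live music; revenue $1,400,000 > $1,325,000 → Municipal Permit required.

Municipal Permit, Regulatory Permit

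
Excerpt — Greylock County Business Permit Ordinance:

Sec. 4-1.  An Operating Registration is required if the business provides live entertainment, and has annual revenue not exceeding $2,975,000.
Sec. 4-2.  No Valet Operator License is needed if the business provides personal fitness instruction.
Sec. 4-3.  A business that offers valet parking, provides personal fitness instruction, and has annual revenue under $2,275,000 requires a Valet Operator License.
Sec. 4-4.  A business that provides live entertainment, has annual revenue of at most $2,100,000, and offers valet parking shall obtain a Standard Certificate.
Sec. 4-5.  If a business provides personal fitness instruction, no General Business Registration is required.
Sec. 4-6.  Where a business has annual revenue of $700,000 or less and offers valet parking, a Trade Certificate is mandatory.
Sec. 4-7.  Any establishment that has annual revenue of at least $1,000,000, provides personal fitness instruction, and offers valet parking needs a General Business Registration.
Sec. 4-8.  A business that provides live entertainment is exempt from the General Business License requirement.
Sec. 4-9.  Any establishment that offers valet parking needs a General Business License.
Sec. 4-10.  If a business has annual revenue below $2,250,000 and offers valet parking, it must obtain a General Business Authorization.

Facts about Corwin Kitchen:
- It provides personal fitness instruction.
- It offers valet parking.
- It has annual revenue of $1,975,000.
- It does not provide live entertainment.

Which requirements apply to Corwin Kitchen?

Sec. 4-1. does not provide live entertainment; revenue $1,975,000 ≤ $2,975,000 → Operating Registration not required.
Sec. 4-2. provides personal fitness instruction → exempt from Valet Operator License.
Sec. 4-3. offers valet parking; provides personal fitness instruction; revenue $1,975,000 < $2,275,000 → Valet Operator License required.
Sec. 4-4. does not provide live entertainment; revenue $1,975,000 ≤ $2,100,000; offers valet parking → Standard Certificate not required.
Sec. 4-5. provides personal fitness instruction → exempt from General Business Registration.
Sec. 4-6. revenue $1,975,000 > $700,000; offers valet parking → Trade Certificate not required.
Sec. 4-7. revenue $1,975,000 ≥ $1,000,000; provides personal fitness instruction; offers valet parking → General Business Registration required.
Sec. 4-8. does not provide live entertainment → General Business License exemption does not apply.
Sec. 4-9. offers valet parking → General Business License required.
Sec. 4-10. revenue $1,975,000 < $2,250,000; offers valet parking → General Business Authorization required.

General Business Authorization, General Business License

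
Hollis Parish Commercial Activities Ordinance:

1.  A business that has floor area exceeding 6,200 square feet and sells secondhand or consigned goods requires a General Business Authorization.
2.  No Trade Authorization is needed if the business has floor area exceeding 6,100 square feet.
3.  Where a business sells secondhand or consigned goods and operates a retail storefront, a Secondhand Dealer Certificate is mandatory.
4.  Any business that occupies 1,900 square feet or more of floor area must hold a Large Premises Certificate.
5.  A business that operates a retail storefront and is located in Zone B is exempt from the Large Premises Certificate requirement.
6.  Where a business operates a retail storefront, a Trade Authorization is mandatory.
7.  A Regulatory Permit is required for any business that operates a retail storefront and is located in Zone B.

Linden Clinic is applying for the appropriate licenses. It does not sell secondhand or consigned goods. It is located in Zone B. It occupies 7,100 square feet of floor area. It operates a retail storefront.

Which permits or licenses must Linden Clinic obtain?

1. floor area 7,100 square feet > 6,200 square feet; does not sell secondhand or consigned goods → General Business Authorization not required.
2. floor area 7,100 square feet > 6,100 square feet → exempt from Trade Authorization.
3. does not sell secondhand or consigned goods; operates a retail storefront → Secondhand Dealer Certificate not required.
4. floor area 7,100 square feet ≥ 1,900 square feet → Large Premises Certificate required.
5. operates a retail storefront; is located in Zone B → exempt from Large Premises Certificate.
6. operates a retail storefront → Trade Authorization required.
7. operates a retail storefront; is located in Zone B → Regulatory Permit required.

Regulatory Permit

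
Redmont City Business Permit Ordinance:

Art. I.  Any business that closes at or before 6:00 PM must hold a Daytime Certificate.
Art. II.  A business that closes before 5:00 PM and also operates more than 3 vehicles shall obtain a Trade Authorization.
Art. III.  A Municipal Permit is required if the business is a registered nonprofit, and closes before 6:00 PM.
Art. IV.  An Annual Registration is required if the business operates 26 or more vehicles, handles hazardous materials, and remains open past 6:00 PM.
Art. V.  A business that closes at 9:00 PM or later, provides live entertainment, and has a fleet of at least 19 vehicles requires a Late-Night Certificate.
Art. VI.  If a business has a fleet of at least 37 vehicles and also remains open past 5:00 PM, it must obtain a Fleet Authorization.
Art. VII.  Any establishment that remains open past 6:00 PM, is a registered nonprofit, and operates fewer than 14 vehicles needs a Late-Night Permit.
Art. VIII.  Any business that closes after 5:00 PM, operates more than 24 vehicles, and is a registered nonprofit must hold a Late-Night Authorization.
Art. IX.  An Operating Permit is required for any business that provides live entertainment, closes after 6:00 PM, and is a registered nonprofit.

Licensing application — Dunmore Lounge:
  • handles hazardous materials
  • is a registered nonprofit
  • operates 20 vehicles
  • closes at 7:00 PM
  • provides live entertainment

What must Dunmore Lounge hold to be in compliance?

Operating Permit

Art. I. closes 7:00 PM, after 6:00 PM → Daytime Certificate not required.
Art. II. closes 7:00 PM, after 5:00 PM; vehicles 20 > 3 → Trade Authorization not required.
Art. III. is a registered nonprofit; closes 7:00 PM, after 6:00 PM → Municipal Permit not required.
Art. IV. vehicles 20 < 26; handles hazardous materials; closes 7:00 PM, after 6:00 PM → Annual Registration not required.
Art. V. closes 7:00 PM, at/before 9:00 PM; provides live entertainment; vehicles 20 ≥ 19 → Late-Night Certificate not required.
Art. VI. vehicles 20 < 37; closes 7:00 PM, after 5:00 PM → Fleet Authorization not required.
Art. VII. closes 7:00 PM, after 6:00 PM; is a registered nonprofit; vehicles 20 ≥ 14 → Late-Night Permit not required.
Art. VIII. closes 7:00 PM, after 5:00 PM; vehicles 20 ≤ 24; is a registered nonprofit → Late-Night Authorization not required.
Art. IX. provides live entertainment; closes 7:00 PM, after 6:00 PM; is a registered nonprofit → Operating Permit required.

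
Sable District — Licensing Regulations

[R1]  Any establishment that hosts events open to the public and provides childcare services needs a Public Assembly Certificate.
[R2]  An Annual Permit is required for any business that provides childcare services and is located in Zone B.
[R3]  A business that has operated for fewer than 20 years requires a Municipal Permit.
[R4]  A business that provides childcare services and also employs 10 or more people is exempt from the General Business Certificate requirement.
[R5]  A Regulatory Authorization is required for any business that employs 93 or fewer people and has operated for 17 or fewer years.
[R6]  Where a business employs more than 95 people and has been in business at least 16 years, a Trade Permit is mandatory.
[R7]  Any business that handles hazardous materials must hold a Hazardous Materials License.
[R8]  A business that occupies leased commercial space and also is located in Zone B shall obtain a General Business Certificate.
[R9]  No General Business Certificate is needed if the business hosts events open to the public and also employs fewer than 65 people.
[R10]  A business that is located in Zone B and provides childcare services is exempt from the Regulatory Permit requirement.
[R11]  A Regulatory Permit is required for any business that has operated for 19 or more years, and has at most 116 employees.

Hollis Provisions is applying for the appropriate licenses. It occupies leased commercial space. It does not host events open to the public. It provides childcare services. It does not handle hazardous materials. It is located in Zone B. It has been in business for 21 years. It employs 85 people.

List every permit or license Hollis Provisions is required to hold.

Annual Permit

[R1] does not host events open to the public; provides childcare services → Public Assembly Certificate not required.
[R2] provides childcare services; is located in Zone B → Annual Permit required.
[R3] years in business 21 ≥ 20 → Municipal Permit not required.
[R4] provides childcare services; employees 85 ≥ 10 → exempt from General Business Certificate.
[R5] employees 85 ≤ 93; years in business 21 > 17 → Regulatory Authorization not required.
[R6] employees 85 ≤ 95; years in business 21 ≥ 16 → Trade Permit not required.
[R7] does not handle hazardous materials → Hazardous Materials License not required.
[R8] occupies leased commercial space; is located in Zone B → General Business Certificate required.
[R9] does not host events open to the public; employees 85 ≥ 65 → General Business Certificate exemption does not apply.
[R10] is located in Zone B; provides childcare services → exempt from Regulatory Permit.
[R11] years in business 21 ≥ 19; employees 85 ≤ 116 → Regulatory Permit required.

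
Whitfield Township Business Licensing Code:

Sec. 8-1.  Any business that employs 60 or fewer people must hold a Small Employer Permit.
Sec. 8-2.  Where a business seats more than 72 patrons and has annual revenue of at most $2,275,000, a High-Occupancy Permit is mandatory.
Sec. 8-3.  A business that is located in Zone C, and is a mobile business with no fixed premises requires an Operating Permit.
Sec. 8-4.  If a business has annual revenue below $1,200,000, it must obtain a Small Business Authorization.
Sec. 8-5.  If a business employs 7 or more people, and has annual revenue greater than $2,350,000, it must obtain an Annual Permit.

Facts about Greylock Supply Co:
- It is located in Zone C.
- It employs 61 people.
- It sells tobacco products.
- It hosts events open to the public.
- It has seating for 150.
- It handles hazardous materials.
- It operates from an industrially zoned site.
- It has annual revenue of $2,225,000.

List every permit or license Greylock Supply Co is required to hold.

Sec. 8-1. employees 61 > 60 → Small Employer Permit not required.
Sec. 8-2. seating 150 > 72; revenue $2,225,000 ≤ $2,275,000 → High-Occupancy Permit required.
Sec. 8-3. is located in Zone C; operates from an industrially zoned site (not: is a mobile business with no fixed premises) → Operating Permit not required.
Sec. 8-4. revenue $2,225,000 ≥ $1,200,000 → Small Business Authorization not required.
Sec. 8-5. employees 61 ≥ 7; revenue $2,225,000 ≤ $2,350,000 → Annual Permit not required.

High-Occupancy Permit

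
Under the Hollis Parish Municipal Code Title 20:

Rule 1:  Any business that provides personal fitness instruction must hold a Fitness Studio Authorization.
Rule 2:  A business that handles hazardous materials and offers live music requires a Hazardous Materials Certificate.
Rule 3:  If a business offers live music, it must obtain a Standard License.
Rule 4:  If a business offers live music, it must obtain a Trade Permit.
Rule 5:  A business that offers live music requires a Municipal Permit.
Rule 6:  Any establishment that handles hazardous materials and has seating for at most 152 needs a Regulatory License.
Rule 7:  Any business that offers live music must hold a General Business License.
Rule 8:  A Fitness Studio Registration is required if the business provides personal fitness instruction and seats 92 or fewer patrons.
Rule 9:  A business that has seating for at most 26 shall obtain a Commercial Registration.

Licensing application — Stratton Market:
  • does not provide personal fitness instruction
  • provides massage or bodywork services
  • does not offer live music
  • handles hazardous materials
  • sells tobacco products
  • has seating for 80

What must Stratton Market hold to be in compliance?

Rule 1: does not provide personal fitness instruction → Fitness Studio Authorization not required.
Rule 2: handles hazardous materials; does not offer live music → Hazardous Materials Certificate not required.
Rule 3: does not offer live music → Standard License not required.
Rule 4: does not offer live music → Trade Permit not required.
Rule 5: does not offer live music → Municipal Permit not required.
Rule 6: handles hazardous materials; seating 80 ≤ 152 → Regulatory License required.
Rule 7: does not offer live music → General Business License not required.
Rule 8: does not provide personal fitness instruction; seating 80 ≤ 92 → Fitness Studio Registration not required.
Rule 9: seating 80 > 26 → Commercial Registration not required.

Regulatory License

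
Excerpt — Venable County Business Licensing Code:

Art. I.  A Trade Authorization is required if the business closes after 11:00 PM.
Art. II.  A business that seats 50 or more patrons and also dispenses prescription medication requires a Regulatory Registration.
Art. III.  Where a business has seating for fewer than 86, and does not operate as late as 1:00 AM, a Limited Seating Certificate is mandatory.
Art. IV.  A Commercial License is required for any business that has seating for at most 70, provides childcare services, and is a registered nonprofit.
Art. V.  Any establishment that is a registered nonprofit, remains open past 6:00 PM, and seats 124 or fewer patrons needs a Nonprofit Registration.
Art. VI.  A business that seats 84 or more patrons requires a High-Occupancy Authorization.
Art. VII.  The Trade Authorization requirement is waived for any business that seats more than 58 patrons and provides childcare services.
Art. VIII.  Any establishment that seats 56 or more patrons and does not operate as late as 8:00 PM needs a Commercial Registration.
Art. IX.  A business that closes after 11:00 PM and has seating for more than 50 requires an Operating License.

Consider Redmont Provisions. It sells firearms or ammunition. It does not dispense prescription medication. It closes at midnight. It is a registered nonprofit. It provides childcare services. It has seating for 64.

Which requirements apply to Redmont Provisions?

Commercial License, Limited Seating Certificate, Nonprofit Registration, Operating License

Art. I. closes midnight, after 11:00 PM → Trade Authorization required.
Art. II. seating 64 ≥ 50; does not dispense prescription medication → Regulatory Registration not required.
Art. III. seating 64 < 86; closes midnight, at/before 1:00 AM → Limited Seating Certificate required.
Art. IV. seating 64 ≤ 70; provides childcare services; is a registered nonprofit → Commercial License required.
Art. V. is a registered nonprofit; closes midnight, after 6:00 PM; seating 64 ≤ 124 → Nonprofit Registration required.
Art. VI. seating 64 < 84 → High-Occupancy Authorization not required.
Art. VII. seating 64 > 58; provides childcare services → exempt from Trade Authorization.
Art. VIII. seating 64 ≥ 56; closes midnight, after 8:00 PM → Commercial Registration not required.
Art. IX. closes midnight, after 11:00 PM; seating 64 > 50 → Operating License required.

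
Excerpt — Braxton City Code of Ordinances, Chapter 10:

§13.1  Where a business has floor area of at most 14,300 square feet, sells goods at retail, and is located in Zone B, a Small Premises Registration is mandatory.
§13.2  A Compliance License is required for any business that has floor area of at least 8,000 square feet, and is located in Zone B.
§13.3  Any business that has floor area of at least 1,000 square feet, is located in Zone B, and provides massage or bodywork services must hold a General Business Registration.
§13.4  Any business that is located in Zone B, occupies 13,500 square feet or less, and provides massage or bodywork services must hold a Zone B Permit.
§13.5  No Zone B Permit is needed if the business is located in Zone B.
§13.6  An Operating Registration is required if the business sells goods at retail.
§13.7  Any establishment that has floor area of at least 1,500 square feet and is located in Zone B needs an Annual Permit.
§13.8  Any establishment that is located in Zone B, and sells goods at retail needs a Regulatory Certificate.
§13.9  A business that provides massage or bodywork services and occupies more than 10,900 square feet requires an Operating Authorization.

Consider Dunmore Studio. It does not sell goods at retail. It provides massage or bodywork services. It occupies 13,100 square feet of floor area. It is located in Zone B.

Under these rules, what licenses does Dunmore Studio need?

Annual Permit, Compliance License, General Business Registration, Operating Authorization

§13.1 floor area 13,100 square feet ≤ 14,300 square feet; does not sell goods at retail; is located in Zone B → Small Premises Registration not required.
§13.2 floor area 13,100 square feet ≥ 8,000 square feet; is located in Zone B → Compliance License required.
§13.3 floor area 13,100 square feet ≥ 1,000 square feet; is located in Zone B; provides massage or bodywork services → General Business Registration required.
§13.4 is located in Zone B; floor area 13,100 square feet ≤ 13,500 square feet; provides massage or bodywork services → Zone B Permit required.
§13.5 is located in Zone B → exempt from Zone B Permit.
§13.6 does not sell goods at retail → Operating Registration not required.
§13.7 floor area 13,100 square feet ≥ 1,500 square feet; is located in Zone B → Annual Permit required.
§13.8 is located in Zone B; does not sell goods at retail → Regulatory Certificate not required.
§13.9 provides massage or bodywork services; floor area 13,100 square feet > 10,900 square feet → Operating Authorization required.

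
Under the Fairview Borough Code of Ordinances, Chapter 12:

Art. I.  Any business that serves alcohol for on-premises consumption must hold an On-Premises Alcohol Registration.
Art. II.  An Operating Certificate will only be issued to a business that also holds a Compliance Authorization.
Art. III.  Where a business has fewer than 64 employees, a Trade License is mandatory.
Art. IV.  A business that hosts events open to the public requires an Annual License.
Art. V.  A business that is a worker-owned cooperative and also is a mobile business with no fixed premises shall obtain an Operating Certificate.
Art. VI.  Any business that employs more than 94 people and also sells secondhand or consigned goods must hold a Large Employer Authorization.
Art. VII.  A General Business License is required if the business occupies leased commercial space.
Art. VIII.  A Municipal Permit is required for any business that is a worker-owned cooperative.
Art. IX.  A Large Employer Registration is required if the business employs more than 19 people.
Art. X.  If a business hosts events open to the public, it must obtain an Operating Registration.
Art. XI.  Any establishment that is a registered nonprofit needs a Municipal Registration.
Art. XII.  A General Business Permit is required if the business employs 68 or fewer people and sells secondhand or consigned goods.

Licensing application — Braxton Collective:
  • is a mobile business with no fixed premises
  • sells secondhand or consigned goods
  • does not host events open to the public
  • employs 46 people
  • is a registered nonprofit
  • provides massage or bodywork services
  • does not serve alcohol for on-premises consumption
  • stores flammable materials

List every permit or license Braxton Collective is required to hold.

General Business Permit, Large Employer Registration, Municipal Registration, Trade License

Art. I. does not serve alcohol for on-premises consumption → On-Premises Alcohol Registration not required.
Art. II. Operating Certificate is not required → no effect.
Art. III. employees 46 < 64 → Trade License required.
Art. IV. does not host events open to the public → Annual License not required.
Art. V. is a registered nonprofit (not: is a worker-owned cooperative); is a mobile business with no fixed premises → Operating Certificate not required.
Art. VI. employees 46 ≤ 94; sells secondhand or consigned goods → Large Employer Authorization not required.
Art. VII. is a mobile business with no fixed premises (not: occupies leased commercial space) → General Business License not required.
Art. VIII. is a registered nonprofit (not: is a worker-owned cooperative) → Municipal Permit not required.
Art. IX. employees 46 > 19 → Large Employer Registration required.
Art. X. does not host events open to the public → Operating Registration not required.
Art. XI. is a registered nonprofit → Municipal Registration required.
Art. XII. employees 46 ≤ 68; sells secondhand or consigned goods → General Business Permit required.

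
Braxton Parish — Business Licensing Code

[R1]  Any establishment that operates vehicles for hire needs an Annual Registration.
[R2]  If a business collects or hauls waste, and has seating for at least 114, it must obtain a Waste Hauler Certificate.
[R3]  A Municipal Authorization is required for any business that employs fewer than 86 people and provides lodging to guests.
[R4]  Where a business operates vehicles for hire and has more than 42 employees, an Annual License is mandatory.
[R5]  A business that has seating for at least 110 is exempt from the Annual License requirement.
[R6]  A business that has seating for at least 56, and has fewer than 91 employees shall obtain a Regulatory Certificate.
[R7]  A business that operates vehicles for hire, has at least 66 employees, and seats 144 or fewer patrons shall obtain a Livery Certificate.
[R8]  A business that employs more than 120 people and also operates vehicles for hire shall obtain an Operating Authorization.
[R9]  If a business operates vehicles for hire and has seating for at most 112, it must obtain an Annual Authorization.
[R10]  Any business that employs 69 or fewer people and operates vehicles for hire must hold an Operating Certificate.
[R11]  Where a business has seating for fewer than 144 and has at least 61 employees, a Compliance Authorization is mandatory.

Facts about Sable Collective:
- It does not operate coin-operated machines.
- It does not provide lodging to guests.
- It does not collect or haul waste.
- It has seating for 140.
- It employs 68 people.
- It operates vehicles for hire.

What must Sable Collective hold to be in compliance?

Annual Registration, Compliance Authorization, Livery Certificate, Operating Certificate, Regulatory Certificate

[R1] operates vehicles for hire → Annual Registration required.
[R2] does not collect or haul waste; seating 140 ≥ 114 → Waste Hauler Certificate not required.
[R3] employees 68 < 86; does not provide lodging to guests → Municipal Authorization not required.
[R4] operates vehicles for hire; employees 68 > 42 → Annual License required.
[R5] seating 140 ≥ 110 → exempt from Annual License.
[R6] seating 140 ≥ 56; employees 68 < 91 → Regulatory Certificate required.
[R7] operates vehicles for hire; employees 68 ≥ 66; seating 140 ≤ 144 → Livery Certificate required.
[R8] employees 68 ≤ 120; operates vehicles for hire → Operating Authorization not required.
[R9] operates vehicles for hire; seating 140 > 112 → Annual Authorization not required.
[R10] employees 68 ≤ 69; operates vehicles for hire → Operating Certificate required.
[R11] seating 140 < 144; employees 68 ≥ 61 → Compliance Authorization required.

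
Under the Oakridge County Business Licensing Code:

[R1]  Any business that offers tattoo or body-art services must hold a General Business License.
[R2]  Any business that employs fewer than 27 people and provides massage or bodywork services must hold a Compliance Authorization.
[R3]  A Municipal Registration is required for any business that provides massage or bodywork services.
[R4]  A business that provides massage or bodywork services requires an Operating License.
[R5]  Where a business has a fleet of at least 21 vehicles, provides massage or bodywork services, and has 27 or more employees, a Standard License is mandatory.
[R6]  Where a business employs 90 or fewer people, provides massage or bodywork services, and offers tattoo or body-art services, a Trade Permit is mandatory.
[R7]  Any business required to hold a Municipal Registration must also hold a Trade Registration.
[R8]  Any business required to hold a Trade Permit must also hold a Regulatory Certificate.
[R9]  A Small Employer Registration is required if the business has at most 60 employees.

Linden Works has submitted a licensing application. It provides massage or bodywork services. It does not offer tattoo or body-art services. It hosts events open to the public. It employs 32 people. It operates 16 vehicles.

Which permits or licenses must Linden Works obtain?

[R1] does not offer tattoo or body-art services → General Business License not required.
[R2] employees 32 ≥ 27; provides massage or bodywork services → Compliance Authorization not required.
[R3] provides massage or bodywork services → Municipal Registration required.
[R4] provides massage or bodywork services → Operating License required.
[R5] vehicles 16 < 21; provides massage or bodywork services; employees 32 ≥ 27 → Standard License not required.
[R6] employees 32 ≤ 90; provides massage or bodywork services; does not offer tattoo or body-art services → Trade Permit not required.
[R7] Municipal Registration is required → Trade Registration also required.
[R8] Trade Permit is not required → no effect.
[R9] employees 32 ≤ 60 → Small Employer Registration required.

Municipal Registration, Operating License, Small Employer Registration, Trade Registration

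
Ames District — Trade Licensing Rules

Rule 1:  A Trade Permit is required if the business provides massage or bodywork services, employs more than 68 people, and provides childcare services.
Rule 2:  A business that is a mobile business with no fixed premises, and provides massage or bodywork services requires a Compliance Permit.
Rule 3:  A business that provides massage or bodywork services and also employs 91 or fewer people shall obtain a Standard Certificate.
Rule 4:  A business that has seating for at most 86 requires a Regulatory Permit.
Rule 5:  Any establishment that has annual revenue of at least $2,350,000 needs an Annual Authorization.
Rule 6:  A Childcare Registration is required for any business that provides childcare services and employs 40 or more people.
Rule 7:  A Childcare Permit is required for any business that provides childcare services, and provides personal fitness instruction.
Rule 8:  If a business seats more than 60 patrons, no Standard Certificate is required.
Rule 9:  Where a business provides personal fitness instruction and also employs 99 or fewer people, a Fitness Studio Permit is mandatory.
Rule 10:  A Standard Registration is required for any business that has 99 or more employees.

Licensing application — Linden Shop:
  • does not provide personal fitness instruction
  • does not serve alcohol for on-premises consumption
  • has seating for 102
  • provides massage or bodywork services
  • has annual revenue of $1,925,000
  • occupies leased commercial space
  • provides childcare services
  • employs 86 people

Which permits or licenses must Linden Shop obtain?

Childcare Registration, Trade Permit

Rule 1: provides massage or bodywork services; employees 86 > 68; provides childcare services → Trade Permit required.
Rule 2: occupies leased commercial space (not: is a mobile business with no fixed premises); provides massage or bodywork services → Compliance Permit not required.
Rule 3: provides massage or bodywork services; employees 86 ≤ 91 → Standard Certificate required.
Rule 4: seating 102 > 86 → Regulatory Permit not required.
Rule 5: revenue $1,925,000 < $2,350,000 → Annual Authorization not required.
Rule 6: provides childcare services; employees 86 ≥ 40 → Childcare Registration required.
Rule 7: provides childcare services; does not provide personal fitness instruction → Childcare Permit not required.
Rule 8: seating 102 > 60 → exempt from Standard Certificate.
Rule 9: does not provide personal fitness instruction; employees 86 ≤ 99 → Fitness Studio Permit not required.
Rule 10: employees 86 < 99 → Standard Registration not required.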